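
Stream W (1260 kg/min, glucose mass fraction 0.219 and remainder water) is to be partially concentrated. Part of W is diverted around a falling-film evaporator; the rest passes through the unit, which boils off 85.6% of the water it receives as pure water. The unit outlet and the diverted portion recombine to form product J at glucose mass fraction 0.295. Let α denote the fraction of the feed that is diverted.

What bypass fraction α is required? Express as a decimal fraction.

0.615

All 1260×0.219 = 275.94 kg/min of glucose reaches J, so J = 275.94/0.295 = 935.39 kg/min and vapour = 324.61 kg/min.
The evaporator receives (1−α)·1260 of feed at 0.781 water and removes 0.856 of that water:
0.856×0.781×(1−α)×1260 = 324.61
(1−α) = 324.61/842.36 = 0.3854;  α = 0.6146.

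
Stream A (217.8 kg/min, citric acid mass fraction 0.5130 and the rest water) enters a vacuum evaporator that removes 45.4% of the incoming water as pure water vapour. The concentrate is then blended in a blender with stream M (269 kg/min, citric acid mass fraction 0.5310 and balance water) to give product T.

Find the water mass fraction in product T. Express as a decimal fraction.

0.4196

Vapour removed = 0.454×0.487×217.8 = 48.155 kg/min; concentrate = 169.64 kg/min.
water reaching the mixer = 57.913 (from concentrate) + 269×0.469 = 184.07 kg/min.
Product flow = 169.64 + 269 = 438.64 kg/min; water fraction = 0.4196.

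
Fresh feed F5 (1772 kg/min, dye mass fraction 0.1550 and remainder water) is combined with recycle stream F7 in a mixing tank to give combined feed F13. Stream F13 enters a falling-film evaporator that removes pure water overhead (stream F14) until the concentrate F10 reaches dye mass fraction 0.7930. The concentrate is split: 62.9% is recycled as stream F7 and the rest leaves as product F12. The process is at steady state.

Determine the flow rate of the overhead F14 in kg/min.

Overall dye balance (none leaves overhead): dye in fresh feed = dye in product, i.e. 1772×0.155 = (1−0.629)·F10·0.793.
F10 = 274.66/(0.793×0.371) = 933.57 kg/min.
Recycle F7 = 0.629×933.57 = 587.22 kg/min.
Combined feed F13 = 1772 + 587.22 = 2359.2 kg/min.
Overhead F14 = F13 − F10 = 2359.2 − 933.57 = 1425.6 kg/min.

1426 kg/min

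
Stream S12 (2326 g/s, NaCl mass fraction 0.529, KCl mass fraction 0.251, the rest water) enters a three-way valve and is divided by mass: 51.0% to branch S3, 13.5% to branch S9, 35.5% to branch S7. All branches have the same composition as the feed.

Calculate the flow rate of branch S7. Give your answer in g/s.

Branch S7 flow = 0.355×2326 = 825.73 g/s.

825.7 g/s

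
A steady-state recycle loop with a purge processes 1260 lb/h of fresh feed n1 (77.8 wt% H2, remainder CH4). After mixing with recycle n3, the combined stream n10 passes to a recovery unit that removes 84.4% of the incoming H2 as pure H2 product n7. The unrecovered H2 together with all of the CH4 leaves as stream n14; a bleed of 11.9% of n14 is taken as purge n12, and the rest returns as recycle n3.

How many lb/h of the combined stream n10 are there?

3487 lb/h

CH4 enters only via n1 and leaves only via the purge: 1260×0.222 = 0.119×(CH4 in n14), and the recovery unit passes all CH4, so CH4 in n10 = CH4 in n14 = 2350.6 lb/h.
H2 in n10: m_A = 1260×0.778 + (1−0.119)·(1−0.844)·m_A, so m_A = 980.28/0.8626 = 1136.5 lb/h.
n10 = 1136.5 + 2350.6 = 3487.1 lb/h.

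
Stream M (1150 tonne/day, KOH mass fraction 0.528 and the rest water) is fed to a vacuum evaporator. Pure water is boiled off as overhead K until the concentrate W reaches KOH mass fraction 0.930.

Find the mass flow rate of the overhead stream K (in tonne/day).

KOH is conserved: 1150×0.528 = 607.2 tonne/day all reports to the concentrate.
Concentrate = 607.2/(target fraction) = 652.9 tonne/day.
Overhead = 1150 − 652.9 = 497.1 tonne/day.

497.1 tonne/day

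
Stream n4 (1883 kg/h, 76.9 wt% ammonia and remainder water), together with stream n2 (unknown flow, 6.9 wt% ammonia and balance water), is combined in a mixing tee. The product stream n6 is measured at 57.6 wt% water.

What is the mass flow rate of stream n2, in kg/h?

1830 kg/h

Let n2 be the unknown flow. Total out = 1883 + n2.
water balance: 434.97 + 0.931·n2 = 0.576·(1883 + n2)
(0.931 − 0.576)·n2 = 0.576×1883 − 434.97 = 649.63
n2 = 649.63 / 0.355 = 1830 kg/h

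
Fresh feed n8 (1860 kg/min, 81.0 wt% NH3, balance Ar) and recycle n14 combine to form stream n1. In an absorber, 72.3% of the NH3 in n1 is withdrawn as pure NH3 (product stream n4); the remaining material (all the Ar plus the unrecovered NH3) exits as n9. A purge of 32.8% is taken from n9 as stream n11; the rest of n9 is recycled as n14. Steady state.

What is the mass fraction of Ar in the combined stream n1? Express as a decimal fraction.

Ar enters only via n8 and leaves only via the purge: 1860×0.190 = 0.328×(Ar in n9), and the absorber passes all Ar, so Ar in n1 = Ar in n9 = 1077.4 kg/min.
NH3 in n1: m_A = 1860×0.810 + (1−0.328)·(1−0.723)·m_A, so m_A = 1506.6/0.8139 = 1851.2 kg/min.
n1 = 1851.2 + 1077.4 = 2928.6 kg/min.
Ar fraction in n1 = 1077.4/2928.6 = 0.368.

0.368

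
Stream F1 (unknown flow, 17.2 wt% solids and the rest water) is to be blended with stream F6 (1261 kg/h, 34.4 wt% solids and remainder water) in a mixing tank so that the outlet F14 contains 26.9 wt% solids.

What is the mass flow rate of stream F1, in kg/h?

Let F1 be the unknown flow. Total out = 1261 + F1.
solids balance: 433.78 + 0.172·F1 = 0.269·(1261 + F1)
(0.172 − 0.269)·F1 = 0.269×1261 − 433.78 = -94.575
F1 = -94.575 / -0.097 = 975 kg/h

975 kg/h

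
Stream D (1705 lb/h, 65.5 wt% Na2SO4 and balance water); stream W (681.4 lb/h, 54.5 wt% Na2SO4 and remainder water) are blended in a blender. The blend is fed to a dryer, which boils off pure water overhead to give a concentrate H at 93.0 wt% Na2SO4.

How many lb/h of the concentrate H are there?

Na2SO4 entering = 1705×0.655 + 681.4×0.545 = 1488.1 lb/h.
All Na2SO4 reports to H, so H = 1488.1/0.930 = 1600.1 lb/h.

1600 lb/h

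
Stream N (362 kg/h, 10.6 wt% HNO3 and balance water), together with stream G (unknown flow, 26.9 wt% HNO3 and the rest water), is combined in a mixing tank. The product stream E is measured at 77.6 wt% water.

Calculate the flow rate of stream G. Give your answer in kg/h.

Let G be the unknown flow. Total out = 362 + G.
water balance: 323.63 + 0.731·G = 0.776·(362 + G)
(0.731 − 0.776)·G = 0.776×362 − 323.63 = -42.716
G = -42.716 / -0.045 = 949.24 kg/h

949.2 kg/h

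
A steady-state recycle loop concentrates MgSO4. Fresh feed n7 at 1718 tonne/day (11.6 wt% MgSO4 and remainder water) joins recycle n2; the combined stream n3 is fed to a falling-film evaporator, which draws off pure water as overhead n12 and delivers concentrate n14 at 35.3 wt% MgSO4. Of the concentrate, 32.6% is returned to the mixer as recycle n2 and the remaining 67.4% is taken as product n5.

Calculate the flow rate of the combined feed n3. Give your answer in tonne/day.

Overall MgSO4 balance (none leaves overhead): MgSO4 in fresh feed = MgSO4 in product, i.e. 1718×0.116 = (1−0.326)·n14·0.353.
n14 = 199.29/(0.353×0.674) = 837.62 tonne/day.
Recycle n2 = 0.326×837.62 = 273.06 tonne/day.
Combined feed n3 = 1718 + 273.06 = 1991.1 tonne/day.

1991 tonne/day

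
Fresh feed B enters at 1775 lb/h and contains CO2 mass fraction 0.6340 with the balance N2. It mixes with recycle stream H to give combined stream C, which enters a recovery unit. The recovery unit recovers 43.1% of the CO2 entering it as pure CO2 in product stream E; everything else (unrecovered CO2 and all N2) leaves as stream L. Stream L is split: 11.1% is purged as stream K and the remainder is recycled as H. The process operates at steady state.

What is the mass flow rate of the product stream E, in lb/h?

CO2 in C: m_A = 1775×0.634 + (1−0.111)·(1−0.431)·m_A, so m_A = 1125.3/0.4942 = 2277.3 lb/h.
Product E = 0.431×2277.3 = 981.52 lb/h.

981.5 lb/h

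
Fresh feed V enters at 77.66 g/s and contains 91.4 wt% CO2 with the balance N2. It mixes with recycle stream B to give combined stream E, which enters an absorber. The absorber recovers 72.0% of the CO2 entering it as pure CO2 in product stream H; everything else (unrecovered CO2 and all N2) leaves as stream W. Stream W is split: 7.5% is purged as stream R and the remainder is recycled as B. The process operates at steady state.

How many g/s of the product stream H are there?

CO2 in E: m_A = 77.66×0.914 + (1−0.075)·(1−0.720)·m_A, so m_A = 70.981/0.7410 = 95.791 g/s.
Product H = 0.720×95.791 = 68.97 g/s.

68.97 g/s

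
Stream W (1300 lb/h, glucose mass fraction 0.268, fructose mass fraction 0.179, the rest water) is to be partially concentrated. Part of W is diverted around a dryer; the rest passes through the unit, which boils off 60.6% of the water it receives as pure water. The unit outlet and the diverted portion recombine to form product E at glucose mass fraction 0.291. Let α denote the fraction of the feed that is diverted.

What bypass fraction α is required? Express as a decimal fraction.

All 1300×0.268 = 348.4 lb/h of glucose reaches E, so E = 348.4/0.291 = 1197.3 lb/h and vapour = 102.75 lb/h.
The evaporator receives (1−α)·1300 of feed at 0.553 water and removes 0.606 of that water:
0.606×0.553×(1−α)×1300 = 102.75
(1−α) = 102.75/435.65 = 0.2359;  α = 0.7641.

0.764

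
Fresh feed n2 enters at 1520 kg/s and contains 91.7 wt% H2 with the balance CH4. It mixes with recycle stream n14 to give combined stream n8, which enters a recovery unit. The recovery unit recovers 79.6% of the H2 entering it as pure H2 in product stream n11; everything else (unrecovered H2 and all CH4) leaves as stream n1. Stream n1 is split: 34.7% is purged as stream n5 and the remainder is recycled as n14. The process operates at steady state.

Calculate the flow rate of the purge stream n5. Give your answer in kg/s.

240 kg/s

CH4 enters only via n2 and leaves only via the purge: 1520×0.083 = 0.347×(CH4 in n1), and the recovery unit passes all CH4, so CH4 in n8 = CH4 in n1 = 363.57 kg/s.
H2 in n8: m_A = 1520×0.917 + (1−0.347)·(1−0.796)·m_A, so m_A = 1393.8/0.8668 = 1608.1 kg/s.
n1 = (1−0.796)×1608.1 + 363.57 = 691.62 kg/s.
Purge n5 = 0.347×691.62 = 239.99 kg/s.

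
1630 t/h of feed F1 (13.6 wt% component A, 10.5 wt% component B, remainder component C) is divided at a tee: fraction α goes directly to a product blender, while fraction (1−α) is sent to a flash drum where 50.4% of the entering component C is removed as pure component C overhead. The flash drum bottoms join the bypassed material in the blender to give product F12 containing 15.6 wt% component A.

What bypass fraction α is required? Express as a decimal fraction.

All 1630×0.136 = 221.68 t/h of component A reaches F12, so F12 = 221.68/0.156 = 1421 t/h and vapour = 208.97 t/h.
The evaporator receives (1−α)·1630 of feed at 0.759 component C and removes 0.504 of that component C:
0.504×0.759×(1−α)×1630 = 208.97
(1−α) = 208.97/623.53 = 0.3351;  α = 0.6649.

0.665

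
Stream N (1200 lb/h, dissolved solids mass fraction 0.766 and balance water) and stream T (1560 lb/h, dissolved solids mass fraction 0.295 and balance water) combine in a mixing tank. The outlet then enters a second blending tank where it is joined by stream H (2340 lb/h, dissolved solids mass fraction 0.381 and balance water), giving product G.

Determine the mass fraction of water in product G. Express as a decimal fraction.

Overall, product flow = 5100 lb/h.
water in = 1200×0.234 + 1560×0.705 + 2340×0.619 = 2829.1 lb/h.
water fraction in G = 0.555.

0.555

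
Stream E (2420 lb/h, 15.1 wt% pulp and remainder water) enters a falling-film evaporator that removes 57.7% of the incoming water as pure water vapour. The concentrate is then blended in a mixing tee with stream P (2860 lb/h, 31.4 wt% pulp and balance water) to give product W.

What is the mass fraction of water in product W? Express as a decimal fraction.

Vapour removed = 0.577×0.849×2420 = 1185.5 lb/h; concentrate = 1234.5 lb/h.
water reaching the mixer = 869.09 (from concentrate) + 2860×0.686 = 2831 lb/h.
Product flow = 1234.5 + 2860 = 4094.5 lb/h; water fraction = 0.691.

0.691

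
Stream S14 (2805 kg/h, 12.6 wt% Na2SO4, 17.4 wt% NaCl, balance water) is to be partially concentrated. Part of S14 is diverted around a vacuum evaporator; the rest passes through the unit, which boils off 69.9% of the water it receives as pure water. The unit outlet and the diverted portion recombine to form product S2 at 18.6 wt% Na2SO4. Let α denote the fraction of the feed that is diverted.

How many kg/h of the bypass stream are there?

All 2805×0.126 = 353.43 kg/h of Na2SO4 reaches S2, so S2 = 353.43/0.186 = 1900.2 kg/h and vapour = 904.84 kg/h.
The evaporator receives (1−α)·2805 of feed at 0.700 water and removes 0.699 of that water:
0.699×0.700×(1−α)×2805 = 904.84
(1−α) = 904.84/1372.5 = 0.6593;  α = 0.3407.
Bypass flow = 0.3407×2805 = 955.75 kg/h.

955.7 kg/h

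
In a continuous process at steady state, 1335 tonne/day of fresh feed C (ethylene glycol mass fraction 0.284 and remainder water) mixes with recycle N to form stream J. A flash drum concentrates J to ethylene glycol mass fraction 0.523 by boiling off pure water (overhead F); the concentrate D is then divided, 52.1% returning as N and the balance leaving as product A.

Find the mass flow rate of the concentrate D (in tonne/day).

Overall ethylene glycol balance (none leaves overhead): ethylene glycol in fresh feed = ethylene glycol in product, i.e. 1335×0.284 = (1−0.521)·D·0.523.
D = 379.14/(0.523×0.479) = 1513.4 tonne/day.

1513 tonne/day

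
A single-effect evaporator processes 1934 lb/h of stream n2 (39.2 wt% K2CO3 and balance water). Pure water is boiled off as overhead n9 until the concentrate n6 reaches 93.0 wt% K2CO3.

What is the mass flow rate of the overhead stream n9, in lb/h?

K2CO3 is conserved: 1934×0.392 = 758.13 lb/h all reports to the concentrate.
Concentrate = 758.13/(target fraction) = 815.19 lb/h.
Overhead = 1934 − 815.19 = 1118.8 lb/h.

1119 lb/h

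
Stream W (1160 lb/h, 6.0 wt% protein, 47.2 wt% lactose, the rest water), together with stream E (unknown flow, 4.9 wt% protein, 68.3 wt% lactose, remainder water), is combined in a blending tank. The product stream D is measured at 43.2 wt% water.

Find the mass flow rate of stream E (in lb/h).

Let E be the unknown flow. Total out = 1160 + E.
water balance: 542.88 + 0.268·E = 0.432·(1160 + E)
(0.268 − 0.432)·E = 0.432×1160 − 542.88 = -41.76
E = -41.76 / -0.164 = 254.63 lb/h

254.6 lb/h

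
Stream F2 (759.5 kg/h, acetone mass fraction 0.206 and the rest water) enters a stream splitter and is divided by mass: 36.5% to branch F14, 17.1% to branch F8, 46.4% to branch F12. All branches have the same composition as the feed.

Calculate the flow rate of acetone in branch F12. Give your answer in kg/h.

72.6 kg/h

Branch F12 total = 0.464×759.5 = 352.41 kg/h.
acetone in F12 = 0.206×352.41 = 72.596 kg/h.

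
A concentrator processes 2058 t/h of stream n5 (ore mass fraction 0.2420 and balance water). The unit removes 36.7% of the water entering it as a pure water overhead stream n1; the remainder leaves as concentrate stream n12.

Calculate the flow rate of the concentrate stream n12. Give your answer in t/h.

water entering = 2058×0.758 = 1560 t/h; overhead removed = 0.367×1560 = 572.51 t/h.
Concentrate = 2058 − 572.51 = 1485.5 t/h.

1485 t/h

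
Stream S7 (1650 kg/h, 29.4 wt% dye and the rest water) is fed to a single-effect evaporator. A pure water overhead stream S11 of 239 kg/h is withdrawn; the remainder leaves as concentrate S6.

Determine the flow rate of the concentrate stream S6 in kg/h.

Concentrate = 1650 − 239 = 1411 kg/h.

1411 kg/h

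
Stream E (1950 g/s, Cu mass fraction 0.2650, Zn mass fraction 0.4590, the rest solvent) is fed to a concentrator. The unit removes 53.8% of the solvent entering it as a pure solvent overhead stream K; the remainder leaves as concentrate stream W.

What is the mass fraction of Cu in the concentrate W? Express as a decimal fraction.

Cu is not removed: 1950×0.265 = 516.75 g/s of Cu enters W.
solvent entering = 1950×0.276 = 538.2 g/s; overhead removed = 0.538×538.2 = 289.55 g/s.
Concentrate = 1950 − 289.55 = 1660.4 g/s.
Mass fraction = 516.75/1660.4 = 0.3112.

0.3112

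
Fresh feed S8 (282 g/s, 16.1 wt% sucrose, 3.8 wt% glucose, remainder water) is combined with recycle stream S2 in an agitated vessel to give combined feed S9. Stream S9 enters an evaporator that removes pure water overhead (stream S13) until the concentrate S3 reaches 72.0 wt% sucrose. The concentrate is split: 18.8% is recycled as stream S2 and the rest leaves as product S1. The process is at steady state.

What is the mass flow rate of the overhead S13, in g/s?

218.9 g/s

Overall sucrose balance (none leaves overhead): sucrose in fresh feed = sucrose in product, i.e. 282×0.161 = (1−0.188)·S3·0.720.
S3 = 45.402/(0.720×0.812) = 77.658 g/s.
Recycle S2 = 0.188×77.658 = 14.6 g/s.
Combined feed S9 = 282 + 14.6 = 296.6 g/s.
Overhead S13 = S9 − S3 = 296.6 − 77.658 = 218.94 g/s.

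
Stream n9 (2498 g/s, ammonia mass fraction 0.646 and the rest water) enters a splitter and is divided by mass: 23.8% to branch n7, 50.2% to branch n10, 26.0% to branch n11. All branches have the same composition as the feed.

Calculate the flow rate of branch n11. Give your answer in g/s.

649.5 g/s

Branch n11 flow = 0.260×2498 = 649.48 g/s.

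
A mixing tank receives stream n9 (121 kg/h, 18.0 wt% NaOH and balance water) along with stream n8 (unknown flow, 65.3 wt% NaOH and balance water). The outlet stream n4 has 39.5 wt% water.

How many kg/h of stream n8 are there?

Let n8 be the unknown flow. Total out = 121 + n8.
water balance: 99.22 + 0.347·n8 = 0.395·(121 + n8)
(0.347 − 0.395)·n8 = 0.395×121 − 99.22 = -51.425
n8 = -51.425 / -0.048 = 1071.4 kg/h

1071 kg/h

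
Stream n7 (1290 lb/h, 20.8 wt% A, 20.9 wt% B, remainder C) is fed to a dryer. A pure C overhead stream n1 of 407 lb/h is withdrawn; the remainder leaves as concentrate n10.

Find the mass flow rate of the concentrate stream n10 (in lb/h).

883 lb/h

Concentrate = 1290 − 407 = 883 lb/h.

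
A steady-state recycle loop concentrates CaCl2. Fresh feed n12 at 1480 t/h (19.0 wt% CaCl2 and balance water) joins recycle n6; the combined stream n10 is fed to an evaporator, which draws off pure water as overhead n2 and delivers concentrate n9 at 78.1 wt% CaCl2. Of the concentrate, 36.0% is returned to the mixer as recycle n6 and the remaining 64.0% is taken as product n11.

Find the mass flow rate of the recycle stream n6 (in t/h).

Overall CaCl2 balance (none leaves overhead): CaCl2 in fresh feed = CaCl2 in product, i.e. 1480×0.190 = (1−0.360)·n9·0.781.
n9 = 281.2/(0.781×0.640) = 562.58 t/h.
Recycle n6 = 0.360×562.58 = 202.53 t/h.

202.5 t/h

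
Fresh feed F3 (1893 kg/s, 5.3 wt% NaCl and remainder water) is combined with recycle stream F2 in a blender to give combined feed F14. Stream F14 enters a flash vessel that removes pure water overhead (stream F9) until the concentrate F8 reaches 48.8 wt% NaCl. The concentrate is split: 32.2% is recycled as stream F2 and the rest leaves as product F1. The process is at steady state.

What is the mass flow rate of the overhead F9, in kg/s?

Overall NaCl balance (none leaves overhead): NaCl in fresh feed = NaCl in product, i.e. 1893×0.053 = (1−0.322)·F8·0.488.
F8 = 100.33/(0.488×0.678) = 303.23 kg/s.
Recycle F2 = 0.322×303.23 = 97.641 kg/s.
Combined feed F14 = 1893 + 97.641 = 1990.6 kg/s.
Overhead F9 = F14 − F8 = 1990.6 − 303.23 = 1687.4 kg/s.

1687 kg/s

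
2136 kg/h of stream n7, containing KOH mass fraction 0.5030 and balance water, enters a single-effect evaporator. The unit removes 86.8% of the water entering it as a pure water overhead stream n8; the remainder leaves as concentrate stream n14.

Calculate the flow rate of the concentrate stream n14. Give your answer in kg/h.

1215 kg/h

water entering = 2136×0.497 = 1061.6 kg/h; overhead removed = 0.868×1061.6 = 921.46 kg/h.
Concentrate = 2136 − 921.46 = 1214.5 kg/h.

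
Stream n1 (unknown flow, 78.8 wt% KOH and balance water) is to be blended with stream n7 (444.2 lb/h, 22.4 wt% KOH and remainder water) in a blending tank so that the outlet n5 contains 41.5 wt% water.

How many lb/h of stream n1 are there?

Let n1 be the unknown flow. Total out = 444.2 + n1.
water balance: 344.7 + 0.212·n1 = 0.415·(444.2 + n1)
(0.212 − 0.415)·n1 = 0.415×444.2 − 344.7 = -160.36
n1 = -160.36 / -0.203 = 789.93 lb/h

789.9 lb/h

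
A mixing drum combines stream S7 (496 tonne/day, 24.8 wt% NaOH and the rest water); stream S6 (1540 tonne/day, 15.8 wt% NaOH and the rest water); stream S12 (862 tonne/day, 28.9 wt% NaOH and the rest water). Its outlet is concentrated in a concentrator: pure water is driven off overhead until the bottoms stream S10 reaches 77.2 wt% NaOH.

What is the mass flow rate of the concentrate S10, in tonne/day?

NaOH entering = 496×0.248 + 1540×0.158 + 862×0.289 = 615.45 tonne/day.
All NaOH reports to S10, so S10 = 615.45/0.772 = 797.21 tonne/day.

797.2 tonne/day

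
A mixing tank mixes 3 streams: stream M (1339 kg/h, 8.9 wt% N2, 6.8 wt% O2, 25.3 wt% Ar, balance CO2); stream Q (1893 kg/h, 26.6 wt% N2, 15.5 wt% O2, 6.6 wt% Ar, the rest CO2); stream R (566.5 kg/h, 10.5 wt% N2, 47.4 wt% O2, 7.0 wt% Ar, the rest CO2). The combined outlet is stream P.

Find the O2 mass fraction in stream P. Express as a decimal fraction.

0.1719

Total flow out = 1339 + 1893 + 566.5 = 3798.5 kg/h.
O2 in = 1339×0.068 + 1893×0.155 + 566.5×0.474 = 652.99 kg/h.
O2 mass fraction in P = 652.99/3798.5 = 0.1719.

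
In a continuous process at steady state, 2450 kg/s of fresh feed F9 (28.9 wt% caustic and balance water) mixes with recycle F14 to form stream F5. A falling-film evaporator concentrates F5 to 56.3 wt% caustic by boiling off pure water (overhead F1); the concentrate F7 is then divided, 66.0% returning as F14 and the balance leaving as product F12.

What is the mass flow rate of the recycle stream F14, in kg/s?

Overall caustic balance (none leaves overhead): caustic in fresh feed = caustic in product, i.e. 2450×0.289 = (1−0.660)·F7·0.563.
F7 = 708.05/(0.563×0.340) = 3698.9 kg/s.
Recycle F14 = 0.660×3698.9 = 2441.3 kg/s.

2441 kg/s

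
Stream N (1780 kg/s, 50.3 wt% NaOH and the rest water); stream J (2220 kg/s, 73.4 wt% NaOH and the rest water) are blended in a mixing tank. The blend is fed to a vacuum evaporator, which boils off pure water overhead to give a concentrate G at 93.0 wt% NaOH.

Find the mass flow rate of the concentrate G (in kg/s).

NaOH entering = 1780×0.503 + 2220×0.734 = 2524.8 kg/s.
All NaOH reports to G, so G = 2524.8/0.930 = 2714.9 kg/s.

2715 kg/s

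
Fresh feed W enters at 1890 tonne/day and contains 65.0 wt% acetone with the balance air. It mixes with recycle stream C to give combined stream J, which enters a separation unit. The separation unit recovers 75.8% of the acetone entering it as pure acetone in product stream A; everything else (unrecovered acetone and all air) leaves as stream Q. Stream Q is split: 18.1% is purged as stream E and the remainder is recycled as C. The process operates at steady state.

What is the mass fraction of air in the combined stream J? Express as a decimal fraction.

air enters only via W and leaves only via the purge: 1890×0.350 = 0.181×(air in Q), and the separation unit passes all air, so air in J = air in Q = 3654.7 tonne/day.
acetone in J: m_A = 1890×0.650 + (1−0.181)·(1−0.758)·m_A, so m_A = 1228.5/0.8018 = 1532.2 tonne/day.
J = 1532.2 + 3654.7 = 5186.9 tonne/day.
air fraction in J = 3654.7/5186.9 = 0.705.

0.705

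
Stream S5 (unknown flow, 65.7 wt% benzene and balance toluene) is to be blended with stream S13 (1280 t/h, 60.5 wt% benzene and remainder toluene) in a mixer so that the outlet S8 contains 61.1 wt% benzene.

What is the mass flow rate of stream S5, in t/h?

Let S5 be the unknown flow. Total out = 1280 + S5.
benzene balance: 774.4 + 0.657·S5 = 0.611·(1280 + S5)
(0.657 − 0.611)·S5 = 0.611×1280 − 774.4 = 7.68
S5 = 7.68 / 0.046 = 166.96 t/h

167 t/h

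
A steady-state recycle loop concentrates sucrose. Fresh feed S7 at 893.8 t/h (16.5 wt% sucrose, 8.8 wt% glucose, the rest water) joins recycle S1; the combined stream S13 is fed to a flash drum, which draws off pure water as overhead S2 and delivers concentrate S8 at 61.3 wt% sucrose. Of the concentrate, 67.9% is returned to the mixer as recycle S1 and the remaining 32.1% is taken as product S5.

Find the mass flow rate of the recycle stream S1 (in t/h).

Overall sucrose balance (none leaves overhead): sucrose in fresh feed = sucrose in product, i.e. 893.8×0.165 = (1−0.679)·S8·0.613.
S8 = 147.48/(0.613×0.321) = 749.48 t/h.
Recycle S1 = 0.679×749.48 = 508.9 t/h.

508.9 t/h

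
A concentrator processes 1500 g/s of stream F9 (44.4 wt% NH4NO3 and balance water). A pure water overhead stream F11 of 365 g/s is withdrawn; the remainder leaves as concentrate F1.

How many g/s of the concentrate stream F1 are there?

Concentrate = 1500 − 365 = 1135 g/s.

1135 g/s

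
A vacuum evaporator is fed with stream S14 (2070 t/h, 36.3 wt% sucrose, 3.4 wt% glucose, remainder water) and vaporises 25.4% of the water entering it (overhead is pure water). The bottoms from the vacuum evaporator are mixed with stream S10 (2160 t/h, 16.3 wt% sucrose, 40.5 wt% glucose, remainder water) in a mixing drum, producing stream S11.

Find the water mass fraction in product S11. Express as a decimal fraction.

Vapour removed = 0.254×0.603×2070 = 317.05 t/h; concentrate = 1753 t/h.
water reaching the mixer = 931.16 (from concentrate) + 2160×0.432 = 1864.3 t/h.
Product flow = 1753 + 2160 = 3913 t/h; water fraction = 0.4764.

0.4764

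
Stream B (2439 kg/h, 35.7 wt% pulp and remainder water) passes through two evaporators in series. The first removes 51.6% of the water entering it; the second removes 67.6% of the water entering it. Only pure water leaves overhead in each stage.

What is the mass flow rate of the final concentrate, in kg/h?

water in feed = 2439×0.643 = 1568.3 kg/h.
After stage 1: water left = (1−0.516)×1568.3 = 759.05; stream total = 1629.8 kg/h.
After stage 2: water left = (1−0.676)×759.05 = 245.93; final concentrate = 1116.7 kg/h.

1117 kg/h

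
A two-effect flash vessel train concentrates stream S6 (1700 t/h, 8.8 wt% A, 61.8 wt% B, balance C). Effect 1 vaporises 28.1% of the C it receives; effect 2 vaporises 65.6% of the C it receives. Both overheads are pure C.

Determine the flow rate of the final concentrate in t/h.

C in feed = 1700×0.294 = 499.8 t/h.
After stage 1: C left = (1−0.281)×499.8 = 359.36; stream total = 1559.6 t/h.
After stage 2: C left = (1−0.656)×359.36 = 123.62; final concentrate = 1323.8 t/h.

1324 t/h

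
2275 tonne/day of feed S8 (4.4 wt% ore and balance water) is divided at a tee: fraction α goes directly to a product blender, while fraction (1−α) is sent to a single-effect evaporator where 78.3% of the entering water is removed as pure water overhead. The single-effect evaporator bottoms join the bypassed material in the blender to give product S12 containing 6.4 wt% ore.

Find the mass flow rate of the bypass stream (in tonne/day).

All 2275×0.044 = 100.1 tonne/day of ore reaches S12, so S12 = 100.1/0.064 = 1564.1 tonne/day and vapour = 710.94 tonne/day.
The evaporator receives (1−α)·2275 of feed at 0.956 water and removes 0.783 of that water:
0.783×0.956×(1−α)×2275 = 710.94
(1−α) = 710.94/1702.9 = 0.4175;  α = 0.5825.
Bypass flow = 0.5825×2275 = 1325.2 tonne/day.

1325 tonne/day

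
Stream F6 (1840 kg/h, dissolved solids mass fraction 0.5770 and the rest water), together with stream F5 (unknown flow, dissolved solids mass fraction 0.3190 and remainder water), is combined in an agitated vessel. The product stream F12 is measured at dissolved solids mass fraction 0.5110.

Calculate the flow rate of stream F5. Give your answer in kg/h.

Let F5 be the unknown flow. Total out = 1840 + F5.
dissolved solids balance: 1061.7 + 0.319·F5 = 0.511·(1840 + F5)
(0.319 − 0.511)·F5 = 0.511×1840 − 1061.7 = -121.44
F5 = -121.44 / -0.192 = 632.5 kg/h

632.5 kg/h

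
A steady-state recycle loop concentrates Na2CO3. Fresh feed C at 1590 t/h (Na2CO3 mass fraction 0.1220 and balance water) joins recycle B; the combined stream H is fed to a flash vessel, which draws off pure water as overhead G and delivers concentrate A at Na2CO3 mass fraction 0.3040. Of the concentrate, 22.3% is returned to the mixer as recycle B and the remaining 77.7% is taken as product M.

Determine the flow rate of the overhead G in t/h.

Overall Na2CO3 balance (none leaves overhead): Na2CO3 in fresh feed = Na2CO3 in product, i.e. 1590×0.122 = (1−0.223)·A·0.304.
A = 193.98/(0.304×0.777) = 821.23 t/h.
Recycle B = 0.223×821.23 = 183.13 t/h.
Combined feed H = 1590 + 183.13 = 1773.1 t/h.
Overhead G = H − A = 1773.1 − 821.23 = 951.91 t/h.

951.9 t/h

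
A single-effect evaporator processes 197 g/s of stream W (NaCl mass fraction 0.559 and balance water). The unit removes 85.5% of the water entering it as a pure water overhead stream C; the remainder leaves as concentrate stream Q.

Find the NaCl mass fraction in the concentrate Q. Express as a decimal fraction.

NaCl is not removed: 197×0.559 = 110.12 g/s of NaCl enters Q.
water entering = 197×0.441 = 86.877 g/s; overhead removed = 0.855×86.877 = 74.28 g/s.
Concentrate = 197 − 74.28 = 122.72 g/s.
Mass fraction = 110.12/122.72 = 0.897.

0.897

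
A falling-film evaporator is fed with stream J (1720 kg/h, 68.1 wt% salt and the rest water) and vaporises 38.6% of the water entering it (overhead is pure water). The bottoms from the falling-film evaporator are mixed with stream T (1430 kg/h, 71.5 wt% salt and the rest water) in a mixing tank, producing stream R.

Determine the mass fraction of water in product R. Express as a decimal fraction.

Vapour removed = 0.386×0.319×1720 = 211.79 kg/h; concentrate = 1508.2 kg/h.
water reaching the mixer = 336.89 (from concentrate) + 1430×0.285 = 744.44 kg/h.
Product flow = 1508.2 + 1430 = 2938.2 kg/h; water fraction = 0.253.

0.253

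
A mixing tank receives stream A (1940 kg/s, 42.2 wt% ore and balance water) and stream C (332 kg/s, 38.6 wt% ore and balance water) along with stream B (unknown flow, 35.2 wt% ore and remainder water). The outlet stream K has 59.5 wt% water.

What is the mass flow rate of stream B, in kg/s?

503.2 kg/s

Let B be the unknown flow. Total out = 2272 + B.
water balance: 1325.2 + 0.648·B = 0.595·(2272 + B)
(0.648 − 0.595)·B = 0.595×2272 − 1325.2 = 26.672
B = 26.672 / 0.053 = 503.25 kg/s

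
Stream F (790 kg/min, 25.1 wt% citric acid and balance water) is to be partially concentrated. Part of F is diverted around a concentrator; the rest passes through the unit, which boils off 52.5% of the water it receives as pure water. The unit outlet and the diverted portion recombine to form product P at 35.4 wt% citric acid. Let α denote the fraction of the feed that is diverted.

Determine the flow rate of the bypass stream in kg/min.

205.5 kg/min

All 790×0.251 = 198.29 kg/min of citric acid reaches P, so P = 198.29/0.354 = 560.14 kg/min and vapour = 229.86 kg/min.
The evaporator receives (1−α)·790 of feed at 0.749 water and removes 0.525 of that water:
0.525×0.749×(1−α)×790 = 229.86
(1−α) = 229.86/310.65 = 0.7399;  α = 0.2601.
Bypass flow = 0.2601×790 = 205.45 kg/min.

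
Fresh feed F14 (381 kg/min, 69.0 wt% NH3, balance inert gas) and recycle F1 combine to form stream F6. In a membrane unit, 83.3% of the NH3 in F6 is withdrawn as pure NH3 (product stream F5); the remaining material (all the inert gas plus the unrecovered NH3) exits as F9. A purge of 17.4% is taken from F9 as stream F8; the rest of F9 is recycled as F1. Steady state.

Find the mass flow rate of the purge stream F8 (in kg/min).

inert gas enters only via F14 and leaves only via the purge: 381×0.310 = 0.174×(inert gas in F9), and the membrane unit passes all inert gas, so inert gas in F6 = inert gas in F9 = 678.79 kg/min.
NH3 in F6: m_A = 381×0.690 + (1−0.174)·(1−0.833)·m_A, so m_A = 262.89/0.8621 = 304.96 kg/min.
F9 = (1−0.833)×304.96 + 678.79 = 729.72 kg/min.
Purge F8 = 0.174×729.72 = 126.97 kg/min.

127 kg/min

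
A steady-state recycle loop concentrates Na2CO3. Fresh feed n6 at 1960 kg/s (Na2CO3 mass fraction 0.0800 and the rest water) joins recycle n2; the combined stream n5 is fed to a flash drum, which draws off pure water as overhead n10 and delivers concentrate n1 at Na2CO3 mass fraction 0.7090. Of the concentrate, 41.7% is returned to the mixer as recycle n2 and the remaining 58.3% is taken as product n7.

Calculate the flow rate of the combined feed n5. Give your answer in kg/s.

2118 kg/s

Overall Na2CO3 balance (none leaves overhead): Na2CO3 in fresh feed = Na2CO3 in product, i.e. 1960×0.080 = (1−0.417)·n1·0.709.
n1 = 156.8/(0.709×0.583) = 379.34 kg/s.
Recycle n2 = 0.417×379.34 = 158.19 kg/s.
Combined feed n5 = 1960 + 158.19 = 2118.2 kg/s.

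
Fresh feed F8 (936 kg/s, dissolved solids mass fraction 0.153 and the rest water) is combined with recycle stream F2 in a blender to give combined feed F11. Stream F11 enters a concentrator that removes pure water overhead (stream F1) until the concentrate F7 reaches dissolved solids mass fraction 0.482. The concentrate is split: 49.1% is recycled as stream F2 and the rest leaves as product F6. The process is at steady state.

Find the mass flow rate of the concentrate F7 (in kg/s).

Overall dissolved solids balance (none leaves overhead): dissolved solids in fresh feed = dissolved solids in product, i.e. 936×0.153 = (1−0.491)·F7·0.482.
F7 = 143.21/(0.482×0.509) = 583.72 kg/s.

583.7 kg/s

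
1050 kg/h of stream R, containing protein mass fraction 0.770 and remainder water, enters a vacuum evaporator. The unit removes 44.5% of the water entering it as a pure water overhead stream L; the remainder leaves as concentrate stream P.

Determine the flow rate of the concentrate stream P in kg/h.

942.5 kg/h

water entering = 1050×0.230 = 241.5 kg/h; overhead removed = 0.445×241.5 = 107.47 kg/h.
Concentrate = 1050 − 107.47 = 942.53 kg/h.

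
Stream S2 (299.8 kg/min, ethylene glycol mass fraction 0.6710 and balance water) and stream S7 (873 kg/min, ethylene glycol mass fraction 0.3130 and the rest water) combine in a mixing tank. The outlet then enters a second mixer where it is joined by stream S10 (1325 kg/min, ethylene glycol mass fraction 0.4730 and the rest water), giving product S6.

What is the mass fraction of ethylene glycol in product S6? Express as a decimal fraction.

Overall, product flow = 2497.8 kg/min.
ethylene glycol in = 299.8×0.671 + 873×0.313 + 1325×0.473 = 1101.1 kg/min.
ethylene glycol fraction in S6 = 0.4408.

0.4408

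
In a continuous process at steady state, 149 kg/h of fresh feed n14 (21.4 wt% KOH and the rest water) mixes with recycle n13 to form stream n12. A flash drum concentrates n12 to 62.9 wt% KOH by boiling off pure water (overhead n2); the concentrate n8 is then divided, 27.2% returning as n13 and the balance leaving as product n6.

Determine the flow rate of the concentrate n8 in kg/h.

Overall KOH balance (none leaves overhead): KOH in fresh feed = KOH in product, i.e. 149×0.214 = (1−0.272)·n8·0.629.
n8 = 31.886/(0.629×0.728) = 69.633 kg/h.

69.63 kg/h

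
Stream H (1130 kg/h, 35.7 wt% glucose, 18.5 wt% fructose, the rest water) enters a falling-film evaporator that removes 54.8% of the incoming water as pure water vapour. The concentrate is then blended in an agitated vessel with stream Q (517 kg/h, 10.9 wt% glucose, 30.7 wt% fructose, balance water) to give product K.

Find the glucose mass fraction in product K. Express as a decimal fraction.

0.3372

Vapour removed = 0.548×0.458×1130 = 283.61 kg/h; concentrate = 846.39 kg/h.
glucose reaching the mixer = 403.41 (from concentrate) + 517×0.109 = 459.76 kg/h.
Product flow = 846.39 + 517 = 1363.4 kg/h; glucose fraction = 0.3372.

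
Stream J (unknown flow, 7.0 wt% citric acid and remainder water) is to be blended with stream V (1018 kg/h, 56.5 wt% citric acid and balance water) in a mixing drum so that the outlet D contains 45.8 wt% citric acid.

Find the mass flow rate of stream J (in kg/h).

Let J be the unknown flow. Total out = 1018 + J.
citric acid balance: 575.17 + 0.070·J = 0.458·(1018 + J)
(0.070 − 0.458)·J = 0.458×1018 − 575.17 = -108.93
J = -108.93 / -0.388 = 280.74 kg/h

280.7 kg/h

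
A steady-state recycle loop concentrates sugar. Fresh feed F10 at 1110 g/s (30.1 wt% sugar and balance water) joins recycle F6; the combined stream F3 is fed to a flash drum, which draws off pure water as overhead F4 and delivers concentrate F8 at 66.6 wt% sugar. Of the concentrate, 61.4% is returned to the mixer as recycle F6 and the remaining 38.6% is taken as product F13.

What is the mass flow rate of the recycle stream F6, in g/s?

Overall sugar balance (none leaves overhead): sugar in fresh feed = sugar in product, i.e. 1110×0.301 = (1−0.614)·F8·0.666.
F8 = 334.11/(0.666×0.386) = 1299.7 g/s.
Recycle F6 = 0.614×1299.7 = 797.99 g/s.

798 g/s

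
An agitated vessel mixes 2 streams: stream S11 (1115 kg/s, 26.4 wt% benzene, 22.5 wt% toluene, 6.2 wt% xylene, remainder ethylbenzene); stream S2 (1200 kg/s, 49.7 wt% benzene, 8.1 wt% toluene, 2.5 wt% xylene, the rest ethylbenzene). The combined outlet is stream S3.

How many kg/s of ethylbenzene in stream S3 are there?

ethylbenzene out = ethylbenzene in = 1115×0.449 + 1200×0.397 = 977.04 kg/s.

977 kg/s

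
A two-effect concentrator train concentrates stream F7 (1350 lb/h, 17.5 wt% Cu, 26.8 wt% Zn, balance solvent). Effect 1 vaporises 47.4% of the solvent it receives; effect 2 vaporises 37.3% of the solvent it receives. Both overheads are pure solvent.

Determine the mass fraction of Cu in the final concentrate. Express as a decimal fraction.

0.279

solvent in feed = 1350×0.557 = 751.95 lb/h.
After stage 1: solvent left = (1−0.474)×751.95 = 395.53; stream total = 993.58 lb/h.
After stage 2: solvent left = (1−0.373)×395.53 = 247.99; final concentrate = 846.04 lb/h.
Cu fraction = 236.25/846.04 = 0.279.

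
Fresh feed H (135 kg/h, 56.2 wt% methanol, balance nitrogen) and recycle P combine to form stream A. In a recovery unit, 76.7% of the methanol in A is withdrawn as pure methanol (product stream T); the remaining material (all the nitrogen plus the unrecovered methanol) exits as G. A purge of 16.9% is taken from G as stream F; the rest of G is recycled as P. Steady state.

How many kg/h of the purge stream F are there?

nitrogen enters only via H and leaves only via the purge: 135×0.438 = 0.169×(nitrogen in G), and the recovery unit passes all nitrogen, so nitrogen in A = nitrogen in G = 349.88 kg/h.
methanol in A: m_A = 135×0.562 + (1−0.169)·(1−0.767)·m_A, so m_A = 75.87/0.8064 = 94.088 kg/h.
G = (1−0.767)×94.088 + 349.88 = 371.8 kg/h.
Purge F = 0.169×371.8 = 62.835 kg/h.

62.83 kg/h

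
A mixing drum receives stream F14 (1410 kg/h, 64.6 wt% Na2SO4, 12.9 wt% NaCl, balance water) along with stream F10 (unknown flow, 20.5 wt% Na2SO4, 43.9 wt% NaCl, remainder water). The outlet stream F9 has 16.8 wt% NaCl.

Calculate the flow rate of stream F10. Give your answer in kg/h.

Let F10 be the unknown flow. Total out = 1410 + F10.
NaCl balance: 181.89 + 0.439·F10 = 0.168·(1410 + F10)
(0.439 − 0.168)·F10 = 0.168×1410 − 181.89 = 54.99
F10 = 54.99 / 0.271 = 202.92 kg/h

202.9 kg/h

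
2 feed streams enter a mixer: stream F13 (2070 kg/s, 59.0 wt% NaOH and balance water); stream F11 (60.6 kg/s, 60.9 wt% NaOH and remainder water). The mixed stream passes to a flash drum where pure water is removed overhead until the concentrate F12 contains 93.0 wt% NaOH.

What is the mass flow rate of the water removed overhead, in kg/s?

777.7 kg/s

NaOH entering = 2070×0.590 + 60.6×0.609 = 1258.2 kg/s.
All NaOH reports to F12, so F12 = 1258.2/0.930 = 1352.9 kg/s.
Total feed = 2130.6 kg/s; overhead = 2130.6 − 1352.9 = 777.69 kg/s.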